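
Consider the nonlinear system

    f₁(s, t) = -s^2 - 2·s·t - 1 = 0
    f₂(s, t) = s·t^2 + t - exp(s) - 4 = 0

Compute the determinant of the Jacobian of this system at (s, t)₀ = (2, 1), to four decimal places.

J = [[-2·s - 2·t, -2·s], [t^2 - exp(s), 2·s·t + 1]].
At the point, J = [[-6.0000, -4.0000], [-6.389056, 5.0000]].
det J = -55.5562.

-55.5562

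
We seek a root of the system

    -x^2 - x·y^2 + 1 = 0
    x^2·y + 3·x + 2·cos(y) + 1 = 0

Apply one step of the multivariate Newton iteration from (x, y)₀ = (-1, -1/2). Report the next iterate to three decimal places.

(-0.966, -0.190)

At (-1, -1/2): F = (0.250, -0.74483).
Jacobian J = [[-2·x - y^2, -2·x·y], [2·x·y + 3, x^2 - 2·sin(y)]].
At the point, J = [[1.750, -1.000], [4.000, 1.95885]] (det J = 7.42799).
Solving J·Δ = −F gives Δ = (0.034, 0.310).
Then the next iterate is (x, y)₁ = (-0.966, -0.190).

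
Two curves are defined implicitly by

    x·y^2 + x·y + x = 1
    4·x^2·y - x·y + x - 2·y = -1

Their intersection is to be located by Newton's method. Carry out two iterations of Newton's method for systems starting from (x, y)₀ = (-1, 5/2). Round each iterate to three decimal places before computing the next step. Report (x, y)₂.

At (-1, 5/2): F = (-10.750, 7.500).
Jacobian J = [[y^2 + y + 1, 2·x·y + x], [8·x·y - y + 1, 4·x^2 - x - 2]].
At the point, J = [[9.750, -6.000], [-21.500, 3.000]] (det J = -99.750).
Solving J·Δ = −F gives Δ = (0.128, -1.584).
Then the next iterate is (x, y)₁ = (-0.872, 0.916).
Round to (-0.872, 0.916) and repeat: F = (-3.40241, 1.88080), J = [[2.75506, -2.46950], [-6.30602, 1.91354]].
Δ = (-0.181, -1.580), so (x, y)₂ = (-1.053, -0.664).

(-1.053, -0.664)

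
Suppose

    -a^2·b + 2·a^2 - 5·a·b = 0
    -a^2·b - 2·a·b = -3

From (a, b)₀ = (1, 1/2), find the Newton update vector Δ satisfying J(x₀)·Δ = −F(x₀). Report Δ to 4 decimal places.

At (1, 1/2): F = (-1.0000, 1.5000).
Jacobian J = [[-2·a·b + 4·a - 5·b, -a^2 - 5·a], [-2·a·b - 2·b, -a^2 - 2·a]].
At the point, J = [[0.5000, -6.0000], [-2.0000, -3.0000]] (det J = -13.5000).
Solving J·Δ = −F gives Δ = (0.8889, -0.0926).

(0.8889, -0.0926)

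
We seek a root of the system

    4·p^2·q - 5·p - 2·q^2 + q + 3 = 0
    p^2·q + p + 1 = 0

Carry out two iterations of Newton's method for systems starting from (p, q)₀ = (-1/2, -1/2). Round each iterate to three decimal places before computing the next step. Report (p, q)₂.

At (-1/2, -1/2): F = (4.000, 0.375).
Jacobian J = [[8·p·q - 5, 4·p^2 - 4·q + 1], [2·p·q + 1, p^2]].
At the point, J = [[-3.000, 4.000], [1.500, 0.250]] (det J = -6.750).
Solving J·Δ = −F gives Δ = (-0.074, -1.056).
Then the next iterate is (p, q)₁ = (-0.574, -1.556).
Round to (-0.574, -1.556) and repeat: F = (-2.57893, -0.08666), J = [[2.14515, 8.54190], [2.78629, 0.32948]].
Δ = (-0.005, 0.303), so (p, q)₂ = (-0.579, -1.253).

(-0.579, -1.253)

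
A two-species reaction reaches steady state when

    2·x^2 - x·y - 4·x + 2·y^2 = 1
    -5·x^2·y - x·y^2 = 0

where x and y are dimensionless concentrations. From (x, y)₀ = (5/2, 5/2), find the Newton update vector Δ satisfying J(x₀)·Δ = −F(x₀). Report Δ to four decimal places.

(-1.0043, -0.5647)

At (5/2, 5/2): F = (7.7500, -93.7500).
Jacobian J = [[4·x - y - 4, -x + 4·y], [-10·x·y - y^2, -5·x^2 - 2·x·y]].
At the point, J = [[3.5000, 7.5000], [-68.7500, -43.7500]] (det J = 362.5000).
Solving J·Δ = −F gives Δ = (-1.0043, -0.5647).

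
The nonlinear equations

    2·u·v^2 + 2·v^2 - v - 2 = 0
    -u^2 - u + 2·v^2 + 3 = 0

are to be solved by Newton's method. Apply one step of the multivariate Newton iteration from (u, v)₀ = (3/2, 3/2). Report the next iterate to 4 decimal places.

(1.5723, 0.9232)

At (3/2, 3/2): F = (7.7500, 3.7500).
Jacobian J = [[2·v^2, 4·u·v + 4·v - 1], [-2·u - 1, 4·v]].
At the point, J = [[4.5000, 14.0000], [-4.0000, 6.0000]] (det J = 83.0000).
Solving J·Δ = −F gives Δ = (0.0723, -0.5768).
Then the next iterate is (u, v)₁ = (1.5723, 0.9232).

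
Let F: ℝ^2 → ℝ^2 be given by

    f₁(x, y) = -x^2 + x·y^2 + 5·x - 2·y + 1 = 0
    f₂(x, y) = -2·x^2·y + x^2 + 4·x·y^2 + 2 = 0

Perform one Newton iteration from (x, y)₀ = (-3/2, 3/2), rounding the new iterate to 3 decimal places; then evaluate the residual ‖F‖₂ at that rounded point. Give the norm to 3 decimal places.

6.082

At (-3/2, 3/2): F = (-15.125, -16.000).
Jacobian J = [[-2·x + y^2 + 5, 2·x·y - 2], [-4·x·y + 2·x + 4·y^2, -2·x^2 + 8·x·y]].
At the point, J = [[10.250, -6.500], [15.000, -22.500]] (det J = -133.125).
Solving J·Δ = −F gives Δ = (1.775, 0.472).
Then the next iterate is (x, y)₁ = (0.275, 1.972).
Re-evaluating at (0.275, 1.972): F = (-0.57521, 6.05502), so ‖F‖₂ = 6.082.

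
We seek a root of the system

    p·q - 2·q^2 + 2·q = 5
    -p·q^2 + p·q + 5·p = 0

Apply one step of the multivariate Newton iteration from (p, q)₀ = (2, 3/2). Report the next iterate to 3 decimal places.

At (2, 3/2): F = (-3.500, 8.500).
Jacobian J = [[q, p - 4·q + 2], [-q^2 + q + 5, -2·p·q + p]].
At the point, J = [[1.500, -2.000], [4.250, -4.000]] (det J = 2.500).
Solving J·Δ = −F gives Δ = (-12.400, -11.050).
Then the next iterate is (p, q)₁ = (-10.400, -9.550).

(-10.400, -9.550)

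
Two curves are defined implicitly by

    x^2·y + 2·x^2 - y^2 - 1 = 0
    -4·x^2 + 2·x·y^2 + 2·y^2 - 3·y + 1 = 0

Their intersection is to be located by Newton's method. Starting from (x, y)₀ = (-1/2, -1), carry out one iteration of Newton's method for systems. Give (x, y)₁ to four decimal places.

(-0.5294, -0.2353)

At (-1/2, -1): F = (-1.7500, 4.0000).
Jacobian J = [[2·x·y + 4·x, x^2 - 2·y], [-8·x + 2·y^2, 4·x·y + 4·y - 3]].
At the point, J = [[-1.0000, 2.2500], [6.0000, -5.0000]] (det J = -8.5000).
Solving J·Δ = −F gives Δ = (-0.0294, 0.7647).
Then the next iterate is (x, y)₁ = (-0.5294, -0.2353).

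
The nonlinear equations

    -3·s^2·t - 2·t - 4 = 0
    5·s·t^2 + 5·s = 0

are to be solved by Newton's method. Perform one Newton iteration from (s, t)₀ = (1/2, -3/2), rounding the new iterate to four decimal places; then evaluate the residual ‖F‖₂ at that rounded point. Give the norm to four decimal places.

168.9577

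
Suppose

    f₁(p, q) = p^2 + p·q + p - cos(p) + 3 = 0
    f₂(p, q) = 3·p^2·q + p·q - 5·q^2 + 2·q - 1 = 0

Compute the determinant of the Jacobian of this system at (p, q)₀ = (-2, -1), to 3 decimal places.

-86.005

J = [[2·p + q + sin(p) + 1, p], [6·p·q + q, 3·p^2 + p - 10·q + 2]].
At the point, J = [[-4.90930, -2.000], [11.000, 22.000]].
det J = -86.005.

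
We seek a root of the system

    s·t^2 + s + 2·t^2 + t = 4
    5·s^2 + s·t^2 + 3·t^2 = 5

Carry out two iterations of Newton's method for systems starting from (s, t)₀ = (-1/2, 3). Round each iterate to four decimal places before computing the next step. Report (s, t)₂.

At (-1/2, 3): F = (12.0000, 18.7500).
Jacobian J = [[t^2 + 1, 2·s·t + 4·t + 1], [10·s + t^2, 2·s·t + 6·t]].
At the point, J = [[10.0000, 10.0000], [4.0000, 15.0000]] (det J = 110.0000).
Solving J·Δ = −F gives Δ = (0.0682, -1.2682).
Then the next iterate is (s, t)₁ = (-0.4318, 1.7318).
Round to (-0.4318, 1.7318) and repeat: F = (2.003238, 3.634625), J = [[3.999131, 6.431618], [-1.318869, 8.895218]].
Δ = (0.1261, -0.3899), so (s, t)₂ = (-0.3057, 1.3419).

(-0.3057, 1.3419)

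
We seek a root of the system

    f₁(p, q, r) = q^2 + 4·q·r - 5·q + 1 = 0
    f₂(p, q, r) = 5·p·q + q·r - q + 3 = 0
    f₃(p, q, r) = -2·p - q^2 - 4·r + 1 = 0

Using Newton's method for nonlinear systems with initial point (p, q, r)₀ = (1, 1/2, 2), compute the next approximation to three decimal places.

At (1, 1/2, 2): F = (2.750, 6.000, -9.250).
Jacobian J = [[0, 2·q + 4·r - 5, 4·q], [5·q, 5·p + r - 1, q], [-2, -2·q, -4]].
At the point, J = [[0.000, 4.000, 2.000], [2.500, 6.000, 0.500], [-2.000, -1.000, -4.000]] (det J = 55.000).
Solving J·Δ = −F gives Δ = (-2.034, -0.045, -1.284).
Then the next iterate is (p, q, r)₁ = (-1.034, 0.455, 0.716).

(-1.034, 0.455, 0.716)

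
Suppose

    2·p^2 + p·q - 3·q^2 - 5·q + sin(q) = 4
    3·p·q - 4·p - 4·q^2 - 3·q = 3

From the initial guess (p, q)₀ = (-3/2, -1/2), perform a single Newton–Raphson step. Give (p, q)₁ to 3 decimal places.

At (-3/2, -1/2): F = (2.52057, 5.750).
Jacobian J = [[4·p + q, p - 6·q + cos(q) - 5], [3·q - 4, 3·p - 8·q - 3]].
At the point, J = [[-6.500, -2.62242], [-5.500, -3.500]] (det J = 8.32670).
Solving J·Δ = −F gives Δ = (-0.751, 2.824).
Then the next iterate is (p, q)₁ = (-2.251, 2.324).

(-2.251, 2.324)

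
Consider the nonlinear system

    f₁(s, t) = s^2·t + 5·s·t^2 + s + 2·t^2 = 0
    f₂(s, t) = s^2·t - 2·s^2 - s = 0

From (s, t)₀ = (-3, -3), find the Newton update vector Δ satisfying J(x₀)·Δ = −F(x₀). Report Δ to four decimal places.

(1.1972, 0.8089)

At (-3, -3): F = (-147.0000, -42.0000).
Jacobian J = [[2·s·t + 5·t^2 + 1, s^2 + 10·s·t + 4·t], [2·s·t - 4·s - 1, s^2]].
At the point, J = [[64.0000, 87.0000], [29.0000, 9.0000]] (det J = -1947.0000).
Solving J·Δ = −F gives Δ = (1.1972, 0.8089).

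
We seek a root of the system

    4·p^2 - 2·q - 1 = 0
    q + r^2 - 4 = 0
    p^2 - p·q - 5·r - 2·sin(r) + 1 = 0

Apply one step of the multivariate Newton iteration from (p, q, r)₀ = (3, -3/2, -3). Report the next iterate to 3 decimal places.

At (3, -3/2, -3): F = (38.000, 3.500, 29.78224).
Jacobian J = [[8·p, -2, 0], [0, 1, 2·r], [2·p - q, -p, -2·cos(r) - 5]].
At the point, J = [[24.000, -2.000, 0.000], [0.000, 1.000, -6.000], [7.500, -3.000, -3.02002]] (det J = -414.48036).
Solving J·Δ = −F gives Δ = (-1.116, 5.609, 1.518).
Then the next iterate is (p, q, r)₁ = (1.884, 4.109, -1.482).

(1.884, 4.109, -1.482)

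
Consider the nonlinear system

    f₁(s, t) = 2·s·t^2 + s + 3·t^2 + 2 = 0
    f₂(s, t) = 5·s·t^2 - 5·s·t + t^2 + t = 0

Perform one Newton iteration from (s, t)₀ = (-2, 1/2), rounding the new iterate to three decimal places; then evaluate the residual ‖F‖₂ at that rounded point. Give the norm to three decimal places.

116.280

At (-2, 1/2): F = (-0.250, 3.250).
Jacobian J = [[2·t^2 + 1, 4·s·t + 6·t], [5·t^2 - 5·t, 10·s·t - 5·s + 2·t + 1]].
At the point, J = [[1.500, -1.000], [-1.250, 2.000]] (det J = 1.750).
Solving J·Δ = −F gives Δ = (-1.571, -2.607).
Then the next iterate is (s, t)₁ = (-3.571, -2.107).
Re-evaluating at (-3.571, -2.107): F = (-19.95920, -114.55440), so ‖F‖₂ = 116.280.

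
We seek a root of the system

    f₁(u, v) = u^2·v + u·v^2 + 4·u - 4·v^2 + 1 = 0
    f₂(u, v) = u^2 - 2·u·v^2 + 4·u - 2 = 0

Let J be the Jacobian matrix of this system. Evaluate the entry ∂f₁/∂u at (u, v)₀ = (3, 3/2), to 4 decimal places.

∂f₁/∂u = 2·u·v + v^2 + 4.
At (3, 3/2) this is 15.2500.

15.2500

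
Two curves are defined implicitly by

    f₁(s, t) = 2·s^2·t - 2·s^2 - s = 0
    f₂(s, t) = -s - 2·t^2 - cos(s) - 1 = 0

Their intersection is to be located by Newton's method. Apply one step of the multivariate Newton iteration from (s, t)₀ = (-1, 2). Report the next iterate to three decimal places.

(-0.842, 0.896)

At (-1, 2): F = (3.000, -8.54030).
Jacobian J = [[4·s·t - 4·s - 1, 2·s^2], [sin(s) - 1, -4·t]].
At the point, J = [[-5.000, 2.000], [-1.84147, -8.000]] (det J = 43.68294).
Solving J·Δ = −F gives Δ = (0.158, -1.104).
Then the next iterate is (s, t)₁ = (-0.842, 0.896).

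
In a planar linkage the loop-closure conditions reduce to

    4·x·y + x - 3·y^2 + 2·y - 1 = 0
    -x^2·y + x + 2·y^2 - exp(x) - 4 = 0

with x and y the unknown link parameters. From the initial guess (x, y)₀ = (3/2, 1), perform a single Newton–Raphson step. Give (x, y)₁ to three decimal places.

(0.391, 1.023)

At (3/2, 1): F = (5.500, -7.23169).
Jacobian J = [[4·y + 1, 4·x - 6·y + 2], [-2·x·y - exp(x) + 1, -x^2 + 4·y]].
At the point, J = [[5.000, 2.000], [-6.48169, 1.750]] (det J = 21.71338).
Solving J·Δ = −F gives Δ = (-1.109, 0.023).
Then the next iterate is (x, y)₁ = (0.391, 1.023).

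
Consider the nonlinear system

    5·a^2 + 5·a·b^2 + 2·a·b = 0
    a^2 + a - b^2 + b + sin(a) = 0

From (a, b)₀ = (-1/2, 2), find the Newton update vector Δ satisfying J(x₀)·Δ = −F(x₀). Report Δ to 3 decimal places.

(0.047, -0.896)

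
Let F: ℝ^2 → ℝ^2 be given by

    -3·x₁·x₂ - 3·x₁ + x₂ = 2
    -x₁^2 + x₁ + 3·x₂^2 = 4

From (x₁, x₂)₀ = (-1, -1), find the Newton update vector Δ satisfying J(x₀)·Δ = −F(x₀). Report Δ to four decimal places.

At (-1, -1): F = (-3.0000, -3.0000).
Jacobian J = [[-3·x₂ - 3, -3·x₁ + 1], [-2·x₁ + 1, 6·x₂]].
At the point, J = [[0.0000, 4.0000], [3.0000, -6.0000]] (det J = -12.0000).
Solving J·Δ = −F gives Δ = (2.5000, 0.7500).

(2.5000, 0.7500)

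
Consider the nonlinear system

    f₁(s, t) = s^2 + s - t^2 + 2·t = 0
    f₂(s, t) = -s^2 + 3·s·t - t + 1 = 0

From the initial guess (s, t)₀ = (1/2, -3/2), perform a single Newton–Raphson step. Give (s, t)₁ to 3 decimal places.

(0.579, -0.632)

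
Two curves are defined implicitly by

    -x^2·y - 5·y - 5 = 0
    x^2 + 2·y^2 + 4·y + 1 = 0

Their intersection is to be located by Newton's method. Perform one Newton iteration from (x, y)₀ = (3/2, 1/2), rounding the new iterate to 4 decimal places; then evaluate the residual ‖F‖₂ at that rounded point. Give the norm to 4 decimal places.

At (3/2, 1/2): F = (-8.6250, 5.7500).
Jacobian J = [[-2·x·y, -x^2 - 5], [2·x, 4·y + 4]].
At the point, J = [[-1.5000, -7.2500], [3.0000, 6.0000]] (det J = 12.7500).
Solving J·Δ = −F gives Δ = (0.7892, -1.3529).
Then the next iterate is (x, y)₁ = (2.2892, -0.8529).
Re-evaluating at (2.2892, -0.8529): F = (3.734068, 4.283713), so ‖F‖₂ = 5.6827.

5.6827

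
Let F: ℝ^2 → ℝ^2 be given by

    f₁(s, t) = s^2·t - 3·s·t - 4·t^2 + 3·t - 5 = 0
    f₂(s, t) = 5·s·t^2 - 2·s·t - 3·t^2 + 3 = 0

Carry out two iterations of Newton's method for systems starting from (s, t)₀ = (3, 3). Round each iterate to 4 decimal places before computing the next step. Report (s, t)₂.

At (3, 3): F = (-32.0000, 93.0000).
Jacobian J = [[2·s·t - 3·t, s^2 - 3·s - 8·t + 3], [5·t^2 - 2·t, 10·s·t - 2·s - 6·t]].
At the point, J = [[9.0000, -21.0000], [39.0000, 66.0000]] (det J = 1413.0000).
Solving J·Δ = −F gives Δ = (0.1125, -1.4756).
Then the next iterate is (s, t)₁ = (3.1125, 1.5244).
Round to (3.1125, 1.5244) and repeat: F = (-9.188203, 22.703289), J = [[4.916190, -8.845044], [8.570177, 32.075550]].
Δ = (0.4022, -0.8153), so (s, t)₂ = (3.5147, 0.7091).

(3.5147, 0.7091)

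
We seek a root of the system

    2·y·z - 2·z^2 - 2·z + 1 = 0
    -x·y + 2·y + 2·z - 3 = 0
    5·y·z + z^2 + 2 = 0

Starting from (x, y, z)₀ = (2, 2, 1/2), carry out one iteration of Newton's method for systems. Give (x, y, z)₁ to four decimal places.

(0.6818, 0.5000, 0.1818)

At (2, 2, 1/2): F = (1.5000, -2.0000, 7.2500).
Jacobian J = [[0, 2·z, 2·y - 4·z - 2], [-y, -x + 2, 2], [0, 5·z, 5·y + 2·z]].
At the point, J = [[0.0000, 1.0000, 0.0000], [-2.0000, 0.0000, 2.0000], [0.0000, 2.5000, 11.0000]] (det J = 22.0000).
Solving J·Δ = −F gives Δ = (-1.3182, -1.5000, -0.3182).
Then the next iterate is (x, y, z)₁ = (0.6818, 0.5000, 0.1818).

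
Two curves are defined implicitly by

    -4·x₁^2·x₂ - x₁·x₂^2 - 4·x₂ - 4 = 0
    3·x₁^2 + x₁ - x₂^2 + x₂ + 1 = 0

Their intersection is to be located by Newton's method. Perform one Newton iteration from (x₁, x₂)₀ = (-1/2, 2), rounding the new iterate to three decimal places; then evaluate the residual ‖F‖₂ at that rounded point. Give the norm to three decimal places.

13.090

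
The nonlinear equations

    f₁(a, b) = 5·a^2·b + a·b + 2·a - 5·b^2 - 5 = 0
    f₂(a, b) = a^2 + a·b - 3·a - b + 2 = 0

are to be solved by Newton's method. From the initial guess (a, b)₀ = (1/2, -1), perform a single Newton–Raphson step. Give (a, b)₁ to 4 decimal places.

At (1/2, -1): F = (-10.7500, 1.2500).
Jacobian J = [[10·a·b + b + 2, 5·a^2 + a - 10·b], [2·a + b - 3, a - 1]].
At the point, J = [[-4.0000, 11.7500], [-3.0000, -0.5000]] (det J = 37.2500).
Solving J·Δ = −F gives Δ = (0.2500, 1.0000).
Then the next iterate is (a, b)₁ = (0.7500, 0.0000).

(0.7500, 0.0000)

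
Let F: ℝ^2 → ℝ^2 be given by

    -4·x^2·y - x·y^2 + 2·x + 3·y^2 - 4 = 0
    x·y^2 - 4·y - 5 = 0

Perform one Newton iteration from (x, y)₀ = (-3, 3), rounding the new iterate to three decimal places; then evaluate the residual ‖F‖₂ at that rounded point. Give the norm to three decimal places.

At (-3, 3): F = (-64.000, -44.000).
Jacobian J = [[-8·x·y - y^2 + 2, -4·x^2 - 2·x·y + 6·y], [y^2, 2·x·y - 4]].
At the point, J = [[65.000, 0.000], [9.000, -22.000]] (det J = -1430.000).
Solving J·Δ = −F gives Δ = (0.985, -1.597).
Then the next iterate is (x, y)₁ = (-2.015, 1.403).
Re-evaluating at (-2.015, 1.403): F = (-20.94441, -14.57834), so ‖F‖₂ = 25.519.

25.519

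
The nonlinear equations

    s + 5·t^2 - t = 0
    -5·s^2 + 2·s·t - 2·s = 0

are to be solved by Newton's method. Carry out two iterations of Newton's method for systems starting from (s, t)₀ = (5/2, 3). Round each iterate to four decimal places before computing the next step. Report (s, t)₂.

At (5/2, 3): F = (44.5000, -21.2500).
Jacobian J = [[1, 10·t - 1], [-10·s + 2·t - 2, 2·s]].
At the point, J = [[1.0000, 29.0000], [-21.0000, 5.0000]] (det J = 614.0000).
Solving J·Δ = −F gives Δ = (-1.3660, -1.4874).
Then the next iterate is (s, t)₁ = (1.1340, 1.5126).
Round to (1.1340, 1.5126) and repeat: F = (11.061194, -5.267203), J = [[1.0000, 14.1260], [-10.3148, 2.2680]].
Δ = (-0.6724, -0.7354), so (s, t)₂ = (0.4616, 0.7772).

(0.4616, 0.7772)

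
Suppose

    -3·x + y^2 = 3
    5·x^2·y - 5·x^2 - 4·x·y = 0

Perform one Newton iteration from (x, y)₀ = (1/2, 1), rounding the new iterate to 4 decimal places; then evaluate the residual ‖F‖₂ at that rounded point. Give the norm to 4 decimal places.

1.2797

At (1/2, 1): F = (-3.5000, -2.0000).
Jacobian J = [[-3, 2·y], [10·x·y - 10·x - 4·y, 5·x^2 - 4·x]].
At the point, J = [[-3.0000, 2.0000], [-4.0000, -0.7500]] (det J = 10.2500).
Solving J·Δ = −F gives Δ = (-0.6463, 0.7805).
Then the next iterate is (x, y)₁ = (-0.1463, 1.7805).
Re-evaluating at (-0.1463, 1.7805): F = (0.609080, 1.125477), so ‖F‖₂ = 1.2797.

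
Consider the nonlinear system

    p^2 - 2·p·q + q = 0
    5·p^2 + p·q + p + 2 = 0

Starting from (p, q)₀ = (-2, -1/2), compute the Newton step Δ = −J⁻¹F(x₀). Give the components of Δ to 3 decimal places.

At (-2, -1/2): F = (1.500, 21.000).
Jacobian J = [[2·p - 2·q, -2·p + 1], [10·p + q + 1, p]].
At the point, J = [[-3.000, 5.000], [-19.500, -2.000]] (det J = 103.500).
Solving J·Δ = −F gives Δ = (1.043, 0.326).

(1.043, 0.326)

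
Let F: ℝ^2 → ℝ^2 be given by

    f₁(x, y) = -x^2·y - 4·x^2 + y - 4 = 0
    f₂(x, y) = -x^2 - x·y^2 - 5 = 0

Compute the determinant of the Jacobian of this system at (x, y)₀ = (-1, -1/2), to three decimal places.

-7.000

J = [[-2·x·y - 8·x, -x^2 + 1], [-2·x - y^2, -2·x·y]].
At the point, J = [[7.000, 0.000], [1.750, -1.000]].
det J = -7.000.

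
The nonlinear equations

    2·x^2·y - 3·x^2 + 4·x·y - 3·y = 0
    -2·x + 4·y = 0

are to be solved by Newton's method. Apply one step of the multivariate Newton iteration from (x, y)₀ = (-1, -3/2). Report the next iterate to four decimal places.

(-0.8571, -0.4286)

At (-1, -3/2): F = (4.5000, -4.0000).
Jacobian J = [[4·x·y - 6·x + 4·y, 2·x^2 + 4·x - 3], [-2, 4]].
At the point, J = [[6.0000, -5.0000], [-2.0000, 4.0000]] (det J = 14.0000).
Solving J·Δ = −F gives Δ = (0.1429, 1.0714).
Then the next iterate is (x, y)₁ = (-0.8571, -0.4286).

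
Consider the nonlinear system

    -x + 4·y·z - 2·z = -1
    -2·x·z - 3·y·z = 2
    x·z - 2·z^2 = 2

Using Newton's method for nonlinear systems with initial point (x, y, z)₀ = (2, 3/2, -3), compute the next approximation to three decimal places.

(1.132, 1.046, -1.329)

At (2, 3/2, -3): F = (-13.000, 23.500, -26.000).
Jacobian J = [[-1, 4·z, 4·y - 2], [-2·z, -3·z, -2·x - 3·y], [z, 0, x - 4·z]].
At the point, J = [[-1.000, -12.000, 4.000], [6.000, 9.000, -8.500], [-3.000, 0.000, 14.000]] (det J = 684.000).
Solving J·Δ = −F gives Δ = (-0.868, -0.454, 1.671).
Then the next iterate is (x, y, z)₁ = (1.132, 1.046, -1.329).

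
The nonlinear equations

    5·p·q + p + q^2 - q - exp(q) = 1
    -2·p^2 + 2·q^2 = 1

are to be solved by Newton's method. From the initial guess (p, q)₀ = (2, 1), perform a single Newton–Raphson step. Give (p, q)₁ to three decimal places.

(0.991, 0.731)

At (2, 1): F = (8.28172, -7.000).
Jacobian J = [[5·q + 1, 5·p + 2·q - exp(q) - 1], [-4·p, 4·q]].
At the point, J = [[6.000, 8.28172], [-8.000, 4.000]] (det J = 90.25375).
Solving J·Δ = −F gives Δ = (-1.009, -0.269).
Then the next iterate is (p, q)₁ = (0.991, 0.731).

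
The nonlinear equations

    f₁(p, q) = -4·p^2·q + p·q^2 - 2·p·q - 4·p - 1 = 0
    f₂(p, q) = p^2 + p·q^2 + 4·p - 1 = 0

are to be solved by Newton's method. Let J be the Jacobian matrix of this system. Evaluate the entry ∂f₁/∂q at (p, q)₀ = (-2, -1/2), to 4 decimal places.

-10.0000

∂f₁/∂q = -4·p^2 + 2·p·q - 2·p.
At (-2, -1/2) this is -10.0000.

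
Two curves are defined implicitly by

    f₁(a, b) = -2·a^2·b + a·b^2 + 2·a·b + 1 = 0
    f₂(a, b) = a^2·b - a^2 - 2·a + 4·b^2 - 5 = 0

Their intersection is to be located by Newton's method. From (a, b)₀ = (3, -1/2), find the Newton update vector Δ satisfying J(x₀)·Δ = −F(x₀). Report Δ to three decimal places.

At (3, -1/2): F = (7.750, -23.500).
Jacobian J = [[-4·a·b + b^2 + 2·b, -2·a^2 + 2·a·b + 2·a], [2·a·b - 2·a - 2, a^2 + 8·b]].
At the point, J = [[5.250, -15.000], [-11.000, 5.000]] (det J = -138.750).
Solving J·Δ = −F gives Δ = (-2.261, -0.275).

(-2.261, -0.275)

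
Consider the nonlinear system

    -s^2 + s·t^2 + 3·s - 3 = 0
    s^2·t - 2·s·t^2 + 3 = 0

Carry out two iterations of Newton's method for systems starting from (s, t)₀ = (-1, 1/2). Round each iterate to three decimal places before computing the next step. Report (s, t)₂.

At (-1, 1/2): F = (-7.250, 4.000).
Jacobian J = [[-2·s + t^2 + 3, 2·s·t], [2·s·t - 2·t^2, s^2 - 4·s·t]].
At the point, J = [[5.250, -1.000], [-1.500, 3.000]] (det J = 14.250).
Solving J·Δ = −F gives Δ = (1.246, -0.711).
Then the next iterate is (s, t)₁ = (0.246, -0.211).
Round to (0.246, -0.211) and repeat: F = (-2.31156, 2.96533), J = [[2.55252, -0.10381], [-0.19285, 0.26814]].
Δ = (0.470, -10.721), so (s, t)₂ = (0.716, -10.932).

(0.716, -10.932)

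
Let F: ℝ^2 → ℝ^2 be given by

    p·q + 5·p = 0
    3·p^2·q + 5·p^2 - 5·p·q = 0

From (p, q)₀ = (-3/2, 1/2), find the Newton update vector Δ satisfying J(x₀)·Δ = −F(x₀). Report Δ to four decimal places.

At (-3/2, 1/2): F = (-8.2500, 18.3750).
Jacobian J = [[q + 5, p], [6·p·q + 10·p - 5·q, 3·p^2 - 5·p]].
At the point, J = [[5.5000, -1.5000], [-22.0000, 14.2500]] (det J = 45.3750).
Solving J·Δ = −F gives Δ = (1.9835, 1.7727).

(1.9835, 1.7727)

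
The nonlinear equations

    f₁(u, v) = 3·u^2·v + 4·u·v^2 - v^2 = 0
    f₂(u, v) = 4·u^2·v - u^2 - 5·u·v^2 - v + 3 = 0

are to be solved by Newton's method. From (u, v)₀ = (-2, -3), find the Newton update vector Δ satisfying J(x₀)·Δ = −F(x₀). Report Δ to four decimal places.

At (-2, -3): F = (-117.0000, 44.0000).
Jacobian J = [[6·u·v + 4·v^2, 3·u^2 + 8·u·v - 2·v], [8·u·v - 2·u - 5·v^2, 4·u^2 - 10·u·v - 1]].
At the point, J = [[72.0000, 66.0000], [7.0000, -45.0000]] (det J = -3702.0000).
Solving J·Δ = −F gives Δ = (0.6378, 1.0770).

(0.6378, 1.0770)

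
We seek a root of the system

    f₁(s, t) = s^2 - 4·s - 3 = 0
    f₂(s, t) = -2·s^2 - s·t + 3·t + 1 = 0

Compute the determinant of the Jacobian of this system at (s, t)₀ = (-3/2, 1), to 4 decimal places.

-31.5000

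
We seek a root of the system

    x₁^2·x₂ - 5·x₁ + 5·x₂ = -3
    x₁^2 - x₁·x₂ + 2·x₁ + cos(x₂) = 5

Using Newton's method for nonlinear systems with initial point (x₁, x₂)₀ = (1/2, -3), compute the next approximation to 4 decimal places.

(1.2853, 1.1014)

At (1/2, -3): F = (-15.2500, -3.239992).
Jacobian J = [[2·x₁·x₂ - 5, x₁^2 + 5], [2·x₁ - x₂ + 2, -x₁ - sin(x₂)]].
At the point, J = [[-8.0000, 5.2500], [6.0000, -0.358880]] (det J = -28.628960).
Solving J·Δ = −F gives Δ = (0.7853, 4.1014).
Then the next iterate is (x₁, x₂)₁ = (1.2853, 1.1014).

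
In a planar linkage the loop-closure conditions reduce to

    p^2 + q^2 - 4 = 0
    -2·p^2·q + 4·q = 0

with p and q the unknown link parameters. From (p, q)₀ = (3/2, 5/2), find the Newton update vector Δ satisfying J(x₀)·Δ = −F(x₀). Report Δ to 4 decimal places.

At (3/2, 5/2): F = (4.5000, -1.2500).
Jacobian J = [[2·p, 2·q], [-4·p·q, -2·p^2 + 4]].
At the point, J = [[3.0000, 5.0000], [-15.0000, -0.5000]] (det J = 73.5000).
Solving J·Δ = −F gives Δ = (-0.0544, -0.8673).

(-0.0544, -0.8673)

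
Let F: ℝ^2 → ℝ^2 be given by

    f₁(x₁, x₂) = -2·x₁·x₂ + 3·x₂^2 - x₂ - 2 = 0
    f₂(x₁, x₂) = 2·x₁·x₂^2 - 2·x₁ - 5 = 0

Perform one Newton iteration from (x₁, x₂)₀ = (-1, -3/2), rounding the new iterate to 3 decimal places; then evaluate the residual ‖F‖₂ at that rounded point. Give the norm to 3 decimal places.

At (-1, -3/2): F = (3.250, -7.500).
Jacobian J = [[-2·x₂, -2·x₁ + 6·x₂ - 1], [2·x₂^2 - 2, 4·x₁·x₂]].
At the point, J = [[3.000, -8.000], [2.500, 6.000]] (det J = 38.000).
Solving J·Δ = −F gives Δ = (1.066, 0.806).
Then the next iterate is (x₁, x₂)₁ = (0.066, -0.694).
Re-evaluating at (0.066, -0.694): F = (0.23052, -5.06842), so ‖F‖₂ = 5.074.

5.074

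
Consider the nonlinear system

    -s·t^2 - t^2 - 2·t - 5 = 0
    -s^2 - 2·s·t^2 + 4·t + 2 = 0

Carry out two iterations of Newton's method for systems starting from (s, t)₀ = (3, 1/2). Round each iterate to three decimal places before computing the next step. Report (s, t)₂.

(6.179, 2.269)

At (3, 1/2): F = (-7.000, -6.500).
Jacobian J = [[-t^2, -2·s·t - 2·t - 2], [-2·s - 2·t^2, -4·s·t + 4]].
At the point, J = [[-0.250, -6.000], [-6.500, -2.000]] (det J = -38.500).
Solving J·Δ = −F gives Δ = (-0.649, -1.140).
Then the next iterate is (s, t)₁ = (2.351, -0.640).
Round to (2.351, -0.640) and repeat: F = (-5.09257, -8.01314), J = [[-0.40960, 2.28928], [-5.52120, 10.01856]].
Δ = (3.828, 2.909), so (s, t)₂ = (6.179, 2.269).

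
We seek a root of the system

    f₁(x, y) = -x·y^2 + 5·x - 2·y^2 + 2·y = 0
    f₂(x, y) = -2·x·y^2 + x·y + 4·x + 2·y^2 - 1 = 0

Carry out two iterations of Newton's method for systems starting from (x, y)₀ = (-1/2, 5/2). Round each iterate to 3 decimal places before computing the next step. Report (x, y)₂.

At (-1/2, 5/2): F = (-6.875, 14.500).
Jacobian J = [[-y^2 + 5, -2·x·y - 4·y + 2], [-2·y^2 + y + 4, -4·x·y + x + 4·y]].
At the point, J = [[-1.250, -5.500], [-6.000, 14.500]] (det J = -51.125).
Solving J·Δ = −F gives Δ = (-0.390, -1.161).
Then the next iterate is (x, y)₁ = (-0.890, 1.339).
Round to (-0.890, 1.339) and repeat: F = (-3.76214, 1.02553), J = [[3.20708, -0.97258], [1.75316, 9.23284]].
Δ = (1.077, -0.316), so (x, y)₂ = (0.187, 1.023).

(0.187, 1.023)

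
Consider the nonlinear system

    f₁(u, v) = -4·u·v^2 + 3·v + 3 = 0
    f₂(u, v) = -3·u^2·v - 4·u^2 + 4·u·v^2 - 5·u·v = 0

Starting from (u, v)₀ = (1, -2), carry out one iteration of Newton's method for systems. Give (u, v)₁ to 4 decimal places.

(0.5914, -1.3441)

At (1, -2): F = (-19.0000, 28.0000).
Jacobian J = [[-4·v^2, -8·u·v + 3], [-6·u·v - 8·u + 4·v^2 - 5·v, -3·u^2 + 8·u·v - 5·u]].
At the point, J = [[-16.0000, 19.0000], [30.0000, -24.0000]] (det J = -186.0000).
Solving J·Δ = −F gives Δ = (-0.4086, 0.6559).
Then the next iterate is (u, v)₁ = (0.5914, -1.3441).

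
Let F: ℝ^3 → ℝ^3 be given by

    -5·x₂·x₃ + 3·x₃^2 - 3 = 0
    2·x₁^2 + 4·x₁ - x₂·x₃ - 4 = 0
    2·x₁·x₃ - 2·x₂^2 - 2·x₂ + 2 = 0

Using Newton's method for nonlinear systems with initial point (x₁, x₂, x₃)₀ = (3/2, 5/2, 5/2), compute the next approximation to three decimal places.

(0.421, 0.764, 0.021)

At (3/2, 5/2, 5/2): F = (-15.500, 0.250, -8.000).
Jacobian J = [[0, -5·x₃, -5·x₂ + 6·x₃], [4·x₁ + 4, -x₃, -x₂], [2·x₃, -4·x₂ - 2, 2·x₁]].
At the point, J = [[0.000, -12.500, 2.500], [10.000, -2.500, -2.500], [5.000, -12.000, 3.000]] (det J = 262.500).
Solving J·Δ = −F gives Δ = (-1.079, -1.736, -2.479).
Then the next iterate is (x₁, x₂, x₃)₁ = (0.421, 0.764, 0.021).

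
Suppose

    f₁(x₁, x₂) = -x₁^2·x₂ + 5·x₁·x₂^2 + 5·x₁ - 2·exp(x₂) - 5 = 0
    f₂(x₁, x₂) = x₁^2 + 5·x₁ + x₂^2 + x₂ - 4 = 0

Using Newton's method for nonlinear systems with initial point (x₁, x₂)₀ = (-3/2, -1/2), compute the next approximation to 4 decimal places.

At (-3/2, -1/2): F = (-14.463061, -9.5000).
Jacobian J = [[-2·x₁·x₂ + 5·x₂^2 + 5, -x₁^2 + 10·x₁·x₂ - 2·exp(x₂)], [2·x₁ + 5, 2·x₂ + 1]].
At the point, J = [[4.7500, 4.036939], [2.0000, 0.0000]] (det J = -8.073877).
Solving J·Δ = −F gives Δ = (4.7500, -2.0063).
Then the next iterate is (x₁, x₂)₁ = (3.2500, -2.5063).

(3.2500, -2.5063)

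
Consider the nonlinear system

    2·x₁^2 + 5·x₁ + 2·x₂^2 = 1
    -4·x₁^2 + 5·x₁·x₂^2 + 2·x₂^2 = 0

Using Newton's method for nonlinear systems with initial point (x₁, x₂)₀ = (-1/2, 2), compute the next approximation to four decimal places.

(-0.4293, 1.3485)

At (-1/2, 2): F = (5.0000, -3.0000).
Jacobian J = [[4·x₁ + 5, 4·x₂], [-8·x₁ + 5·x₂^2, 10·x₁·x₂ + 4·x₂]].
At the point, J = [[3.0000, 8.0000], [24.0000, -2.0000]] (det J = -198.0000).
Solving J·Δ = −F gives Δ = (0.0707, -0.6515).
Then the next iterate is (x₁, x₂)₁ = (-0.4293, 1.3485).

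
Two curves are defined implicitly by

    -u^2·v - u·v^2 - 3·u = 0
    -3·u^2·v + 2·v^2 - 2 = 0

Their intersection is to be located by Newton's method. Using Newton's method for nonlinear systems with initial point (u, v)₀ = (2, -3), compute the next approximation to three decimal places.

(1.556, -1.500)

At (2, -3): F = (-12.000, 52.000).
Jacobian J = [[-2·u·v - v^2 - 3, -u^2 - 2·u·v], [-6·u·v, -3·u^2 + 4·v]].
At the point, J = [[0.000, 8.000], [36.000, -24.000]] (det J = -288.000).
Solving J·Δ = −F gives Δ = (-0.444, 1.500).
Then the next iterate is (u, v)₁ = (1.556, -1.500).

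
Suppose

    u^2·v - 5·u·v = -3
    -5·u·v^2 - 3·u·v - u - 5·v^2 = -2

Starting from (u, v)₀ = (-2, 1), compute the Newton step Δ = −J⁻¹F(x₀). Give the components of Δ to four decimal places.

At (-2, 1): F = (17.0000, 15.0000).
Jacobian J = [[2·u·v - 5·v, u^2 - 5·u], [-5·v^2 - 3·v - 1, -10·u·v - 3·u - 10·v]].
At the point, J = [[-9.0000, 14.0000], [-9.0000, 16.0000]] (det J = -18.0000).
Solving J·Δ = −F gives Δ = (3.4444, 1.0000).

(3.4444, 1.0000)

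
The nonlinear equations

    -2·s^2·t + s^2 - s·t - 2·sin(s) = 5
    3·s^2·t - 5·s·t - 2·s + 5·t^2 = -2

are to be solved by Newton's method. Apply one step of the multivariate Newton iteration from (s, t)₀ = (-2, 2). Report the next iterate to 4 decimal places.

(-1.7924, 0.5113)

At (-2, 2): F = (-11.181405, 70.0000).
Jacobian J = [[-4·s·t + 2·s - t - 2·cos(s), -2·s^2 - s], [6·s·t - 5·t - 2, 3·s^2 - 5·s + 10·t]].
At the point, J = [[10.832294, -6.0000], [-36.0000, 42.0000]] (det J = 238.956334).
Solving J·Δ = −F gives Δ = (0.2076, -1.4887).
Then the next iterate is (s, t)₁ = (-1.7924, 0.5113).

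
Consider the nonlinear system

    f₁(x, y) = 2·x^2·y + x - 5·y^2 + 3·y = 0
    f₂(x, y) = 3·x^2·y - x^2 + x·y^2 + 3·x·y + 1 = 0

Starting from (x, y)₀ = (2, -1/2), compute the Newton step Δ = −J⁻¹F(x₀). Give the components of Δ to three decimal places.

(-0.818, 0.143)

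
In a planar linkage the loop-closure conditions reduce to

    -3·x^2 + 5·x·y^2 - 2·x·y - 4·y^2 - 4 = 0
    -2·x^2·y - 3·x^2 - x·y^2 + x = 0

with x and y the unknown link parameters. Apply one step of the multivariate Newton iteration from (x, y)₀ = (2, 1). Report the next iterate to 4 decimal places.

(0.7761, 1.3731)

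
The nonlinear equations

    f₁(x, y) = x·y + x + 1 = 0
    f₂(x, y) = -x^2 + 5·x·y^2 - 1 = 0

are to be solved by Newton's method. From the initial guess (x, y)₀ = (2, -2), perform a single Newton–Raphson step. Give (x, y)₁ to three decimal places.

At (2, -2): F = (-1.000, 35.000).
Jacobian J = [[y + 1, x], [-2·x + 5·y^2, 10·x·y]].
At the point, J = [[-1.000, 2.000], [16.000, -40.000]] (det J = 8.000).
Solving J·Δ = −F gives Δ = (3.750, 2.375).
Then the next iterate is (x, y)₁ = (5.750, 0.375).

(5.750, 0.375)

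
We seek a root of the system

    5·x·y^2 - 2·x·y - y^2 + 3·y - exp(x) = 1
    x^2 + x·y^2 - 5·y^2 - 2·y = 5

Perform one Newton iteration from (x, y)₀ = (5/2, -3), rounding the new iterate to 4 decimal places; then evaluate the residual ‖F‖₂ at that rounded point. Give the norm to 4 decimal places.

23.2039

At (5/2, -3): F = (96.317506, -15.2500).
Jacobian J = [[5·y^2 - 2·y - exp(x), 10·x·y - 2·x - 2·y + 3], [2·x + y^2, 2·x·y - 10·y - 2]].
At the point, J = [[38.817506, -71.0000], [14.0000, 13.0000]] (det J = 1498.627579).
Solving J·Δ = −F gives Δ = (-0.1130, 1.2948).
Then the next iterate is (x, y)₁ = (2.3870, -1.7052).
Re-evaluating at (2.3870, -1.7052): F = (22.939999, -3.489669), so ‖F‖₂ = 23.2039.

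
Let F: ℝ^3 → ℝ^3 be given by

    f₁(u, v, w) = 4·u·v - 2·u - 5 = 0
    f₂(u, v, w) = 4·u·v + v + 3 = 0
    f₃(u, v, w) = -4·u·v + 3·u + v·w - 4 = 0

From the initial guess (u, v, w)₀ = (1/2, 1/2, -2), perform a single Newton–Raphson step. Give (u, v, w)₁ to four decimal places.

(-5.5000, 3.0000, 39.0000)

At (1/2, 1/2, -2): F = (-5.0000, 4.5000, -4.5000).
Jacobian J = [[4·v - 2, 4·u, 0], [4·v, 4·u + 1, 0], [-4·v + 3, -4·u + w, v]].
At the point, J = [[0.0000, 2.0000, 0.0000], [2.0000, 3.0000, 0.0000], [1.0000, -4.0000, 0.5000]] (det J = -2.0000).
Solving J·Δ = −F gives Δ = (-6.0000, 2.5000, 41.0000).
Then the next iterate is (u, v, w)₁ = (-5.5000, 3.0000, 39.0000).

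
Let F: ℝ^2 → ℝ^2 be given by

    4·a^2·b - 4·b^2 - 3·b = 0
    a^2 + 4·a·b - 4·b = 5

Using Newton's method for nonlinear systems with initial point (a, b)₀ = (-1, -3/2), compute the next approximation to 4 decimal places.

(1.5000, -3.0000)

At (-1, -3/2): F = (-10.5000, 8.0000).
Jacobian J = [[8·a·b, 4·a^2 - 8·b - 3], [2·a + 4·b, 4·a - 4]].
At the point, J = [[12.0000, 13.0000], [-8.0000, -8.0000]] (det J = 8.0000).
Solving J·Δ = −F gives Δ = (2.5000, -1.5000).
Then the next iterate is (a, b)₁ = (1.5000, -3.0000).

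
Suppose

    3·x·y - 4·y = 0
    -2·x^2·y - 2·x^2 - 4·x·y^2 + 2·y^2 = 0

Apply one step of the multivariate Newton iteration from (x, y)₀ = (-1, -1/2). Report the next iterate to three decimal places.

(0.289, -0.276)

At (-1, -1/2): F = (3.500, 0.500).
Jacobian J = [[3·y, 3·x - 4], [-4·x·y - 4·x - 4·y^2, -2·x^2 - 8·x·y + 4·y]].
At the point, J = [[-1.500, -7.000], [1.000, -8.000]] (det J = 19.000).
Solving J·Δ = −F gives Δ = (1.289, 0.224).
Then the next iterate is (x, y)₁ = (0.289, -0.276).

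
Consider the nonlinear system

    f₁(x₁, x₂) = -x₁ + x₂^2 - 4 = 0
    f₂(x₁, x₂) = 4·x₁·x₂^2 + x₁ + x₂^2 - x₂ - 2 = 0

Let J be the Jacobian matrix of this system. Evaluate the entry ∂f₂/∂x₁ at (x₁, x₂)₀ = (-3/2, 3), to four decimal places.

37.0000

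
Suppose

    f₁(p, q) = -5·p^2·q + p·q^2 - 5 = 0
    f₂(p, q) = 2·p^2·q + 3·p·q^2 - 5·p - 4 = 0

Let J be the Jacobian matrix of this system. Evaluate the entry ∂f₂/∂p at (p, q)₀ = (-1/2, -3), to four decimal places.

∂f₂/∂p = 4·p·q + 3·q^2 - 5.
At (-1/2, -3) this is 28.0000.

28.0000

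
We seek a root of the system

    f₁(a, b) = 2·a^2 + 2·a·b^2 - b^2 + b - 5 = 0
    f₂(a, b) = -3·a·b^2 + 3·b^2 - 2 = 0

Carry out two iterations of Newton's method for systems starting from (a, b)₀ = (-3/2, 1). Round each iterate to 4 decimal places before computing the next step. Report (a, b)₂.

(-1.6697, 0.5080)

At (-3/2, 1): F = (-3.5000, 5.5000).
Jacobian J = [[4·a + 2·b^2, 4·a·b - 2·b + 1], [-3·b^2, -6·a·b + 6·b]].
At the point, J = [[-4.0000, -7.0000], [-3.0000, 15.0000]] (det J = -81.0000).
Solving J·Δ = −F gives Δ = (-0.1728, -0.4012).
Then the next iterate is (a, b)₁ = (-1.6728, 0.5988).
Round to (-1.6728, 0.5988) and repeat: F = (-0.362845, 0.875089), J = [[-5.974077, -4.204291], [-1.075684, 9.602836]].
Δ = (0.0031, -0.0908), so (a, b)₂ = (-1.6697, 0.5080).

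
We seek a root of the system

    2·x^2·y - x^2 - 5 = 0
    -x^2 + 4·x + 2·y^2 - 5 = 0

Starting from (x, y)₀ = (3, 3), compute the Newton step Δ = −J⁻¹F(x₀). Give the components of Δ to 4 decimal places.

(-0.4848, -1.4141)

At (3, 3): F = (40.0000, 16.0000).
Jacobian J = [[4·x·y - 2·x, 2·x^2], [-2·x + 4, 4·y]].
At the point, J = [[30.0000, 18.0000], [-2.0000, 12.0000]] (det J = 396.0000).
Solving J·Δ = −F gives Δ = (-0.4848, -1.4141).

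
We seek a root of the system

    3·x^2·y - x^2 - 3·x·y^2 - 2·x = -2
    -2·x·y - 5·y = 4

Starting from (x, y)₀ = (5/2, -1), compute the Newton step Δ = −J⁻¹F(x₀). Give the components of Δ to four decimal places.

At (5/2, -1): F = (-35.5000, 6.0000).
Jacobian J = [[6·x·y - 2·x - 3·y^2 - 2, 3·x^2 - 6·x·y], [-2·y, -2·x - 5]].
At the point, J = [[-25.0000, 33.7500], [2.0000, -10.0000]] (det J = 182.5000).
Solving J·Δ = −F gives Δ = (-0.8356, 0.4329).

(-0.8356, 0.4329)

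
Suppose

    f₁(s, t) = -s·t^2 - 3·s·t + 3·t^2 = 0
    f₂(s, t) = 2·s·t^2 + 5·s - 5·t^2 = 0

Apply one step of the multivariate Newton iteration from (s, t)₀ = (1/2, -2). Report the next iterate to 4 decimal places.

(0.2094, -0.9201)

At (1/2, -2): F = (13.0000, -13.5000).
Jacobian J = [[-t^2 - 3·t, -2·s·t - 3·s + 6·t], [2·t^2 + 5, 4·s·t - 10·t]].
At the point, J = [[2.0000, -11.5000], [13.0000, 16.0000]] (det J = 181.5000).
Solving J·Δ = −F gives Δ = (-0.2906, 1.0799).
Then the next iterate is (s, t)₁ = (0.2094, -0.9201).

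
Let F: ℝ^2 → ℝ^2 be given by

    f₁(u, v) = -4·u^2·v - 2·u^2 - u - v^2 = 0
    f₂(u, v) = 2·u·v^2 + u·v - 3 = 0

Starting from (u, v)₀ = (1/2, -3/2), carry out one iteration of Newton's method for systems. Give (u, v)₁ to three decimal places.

(1.046, -1.444)

At (1/2, -3/2): F = (-1.750, -1.500).
Jacobian J = [[-8·u·v - 4·u - 1, -4·u^2 - 2·v], [2·v^2 + v, 4·u·v + u]].
At the point, J = [[3.000, 2.000], [3.000, -2.500]] (det J = -13.500).
Solving J·Δ = −F gives Δ = (0.546, 0.056).
Then the next iterate is (u, v)₁ = (1.046, -1.444).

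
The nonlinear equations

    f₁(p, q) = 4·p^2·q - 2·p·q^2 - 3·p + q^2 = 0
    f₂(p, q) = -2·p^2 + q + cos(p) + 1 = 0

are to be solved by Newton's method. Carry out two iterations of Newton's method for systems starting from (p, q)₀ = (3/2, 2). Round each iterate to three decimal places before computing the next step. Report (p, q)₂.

At (3/2, 2): F = (5.500, -1.42926).
Jacobian J = [[8·p·q - 2·q^2 - 3, 4·p^2 - 4·p·q + 2·q], [-4·p - sin(p), 1]].
At the point, J = [[13.000, 1.000], [-6.99749, 1.000]] (det J = 19.99749).
Solving J·Δ = −F gives Δ = (-0.347, -0.995).
Then the next iterate is (p, q)₁ = (1.153, 1.005).
Round to (1.153, 1.005) and repeat: F = (0.56613, -0.24807), J = [[4.25007, 2.69258], [-5.52599, 1.000]].
Δ = (-0.065, -0.108), so (p, q)₂ = (1.088, 0.897).

(1.088, 0.897)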